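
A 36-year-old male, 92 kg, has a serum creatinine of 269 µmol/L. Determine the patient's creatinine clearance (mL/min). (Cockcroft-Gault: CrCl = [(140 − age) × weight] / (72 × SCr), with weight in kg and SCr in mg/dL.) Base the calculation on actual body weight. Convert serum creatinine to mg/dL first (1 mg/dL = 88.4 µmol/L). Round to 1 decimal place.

SCr = 269 / 88.4 = 3.043 mg/dL
CrCl = (140 − 36) × 92 / (72 × 3.043) = 9568.0 / 219.10 ≈ 43.7 mL/min

43.7 mL/min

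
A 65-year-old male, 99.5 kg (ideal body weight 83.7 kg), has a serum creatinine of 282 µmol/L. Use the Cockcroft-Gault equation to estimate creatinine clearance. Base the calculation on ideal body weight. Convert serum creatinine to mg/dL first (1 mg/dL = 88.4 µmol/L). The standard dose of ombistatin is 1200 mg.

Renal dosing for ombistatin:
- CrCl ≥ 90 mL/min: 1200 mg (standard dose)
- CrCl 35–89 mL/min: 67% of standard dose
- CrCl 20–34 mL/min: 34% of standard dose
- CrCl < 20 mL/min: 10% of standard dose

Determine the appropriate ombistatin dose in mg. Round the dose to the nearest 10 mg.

SCr = 282 / 88.4 = 3.19 mg/dL
CrCl = (140 − 65) × 83.7 / (72 × 3.19) = 6277.5 / 229.68 ≈ 27.3 mL/min
CrCl ≈ 27 mL/min → bracket 20–34 mL/min.
34% of 1200 mg = 408 mg → 410 mg

410 mg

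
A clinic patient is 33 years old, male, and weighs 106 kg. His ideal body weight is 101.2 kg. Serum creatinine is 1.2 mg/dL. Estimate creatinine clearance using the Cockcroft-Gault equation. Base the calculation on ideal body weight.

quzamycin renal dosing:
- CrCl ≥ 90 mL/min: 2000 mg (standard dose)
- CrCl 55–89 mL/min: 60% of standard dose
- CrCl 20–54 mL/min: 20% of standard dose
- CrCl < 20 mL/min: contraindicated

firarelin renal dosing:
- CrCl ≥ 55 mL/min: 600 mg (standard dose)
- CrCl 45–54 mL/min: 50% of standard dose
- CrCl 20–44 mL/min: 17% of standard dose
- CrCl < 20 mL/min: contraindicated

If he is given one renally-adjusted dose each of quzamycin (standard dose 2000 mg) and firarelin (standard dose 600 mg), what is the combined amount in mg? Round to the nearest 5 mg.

2600 mg

CrCl = (140 − 33) × 101.2 / (72 × 1.2) = 10828.4 / 86.40 ≈ 125.3 mL/min
CrCl ≈ 125 mL/min.
quzamycin: ≥ 90 mL/min → 100% of 2000 mg = 2000 mg.
firarelin: ≥ 55 mL/min → 100% of 600 mg = 600 mg.
Total = 2000 + 600 = 2600 mg.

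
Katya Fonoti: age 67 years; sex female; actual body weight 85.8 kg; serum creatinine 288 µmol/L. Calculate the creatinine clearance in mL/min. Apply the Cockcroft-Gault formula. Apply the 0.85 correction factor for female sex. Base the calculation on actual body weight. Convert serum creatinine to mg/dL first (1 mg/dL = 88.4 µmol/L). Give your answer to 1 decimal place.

22.7 mL/min

SCr = 288 / 88.4 = 3.258 mg/dL
CrCl = (140 − 67) × 85.8 / (72 × 3.258) × 0.85 = 6263.4 / 234.58 × 0.85 ≈ 22.7 mL/min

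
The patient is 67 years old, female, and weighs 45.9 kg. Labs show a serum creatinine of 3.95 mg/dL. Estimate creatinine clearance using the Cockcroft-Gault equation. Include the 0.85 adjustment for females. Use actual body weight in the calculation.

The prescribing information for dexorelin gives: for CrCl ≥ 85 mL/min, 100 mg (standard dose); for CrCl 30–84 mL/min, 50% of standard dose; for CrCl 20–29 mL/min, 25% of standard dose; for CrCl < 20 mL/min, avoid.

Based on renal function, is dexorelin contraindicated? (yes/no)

CrCl = (140 − 67) × 45.9 / (72 × 3.95) × 0.85 = 3350.7 / 284.40 × 0.85 ≈ 10.0 mL/min
CrCl ≈ 10 mL/min, which is < 20 mL/min.

yes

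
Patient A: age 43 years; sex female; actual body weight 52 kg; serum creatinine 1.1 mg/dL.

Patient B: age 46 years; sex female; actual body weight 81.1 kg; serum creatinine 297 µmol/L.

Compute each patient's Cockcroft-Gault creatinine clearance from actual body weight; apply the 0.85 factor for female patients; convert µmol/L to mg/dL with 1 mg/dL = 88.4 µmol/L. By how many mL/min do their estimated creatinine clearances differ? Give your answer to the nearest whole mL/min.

27 mL/min

Patient A: CrCl = (140 − 43) × 52 / (72 × 1.1) × 0.85 = 5044.0 / 79.20 × 0.85 ≈ 54.1 mL/min
Patient B: SCr = 297 / 88.4 = 3.36 mg/dL
Patient B: CrCl = (140 − 46) × 81.1 / (72 × 3.36) × 0.85 = 7623.4 / 241.92 × 0.85 ≈ 26.8 mL/min
|54.1 − 26.8| = 27.3 mL/min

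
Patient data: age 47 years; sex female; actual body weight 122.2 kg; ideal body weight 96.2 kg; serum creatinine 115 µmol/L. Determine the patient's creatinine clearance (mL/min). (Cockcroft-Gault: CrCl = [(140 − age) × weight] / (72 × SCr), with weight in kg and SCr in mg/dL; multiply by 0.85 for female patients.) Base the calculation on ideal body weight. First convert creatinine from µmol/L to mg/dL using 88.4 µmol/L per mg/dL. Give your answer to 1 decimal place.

81.2 mL/min

SCr = 115 / 88.4 = 1.301 mg/dL
CrCl = (140 − 47) × 96.2 / (72 × 1.301) × 0.85 = 8946.6 / 93.67 × 0.85 ≈ 81.2 mL/min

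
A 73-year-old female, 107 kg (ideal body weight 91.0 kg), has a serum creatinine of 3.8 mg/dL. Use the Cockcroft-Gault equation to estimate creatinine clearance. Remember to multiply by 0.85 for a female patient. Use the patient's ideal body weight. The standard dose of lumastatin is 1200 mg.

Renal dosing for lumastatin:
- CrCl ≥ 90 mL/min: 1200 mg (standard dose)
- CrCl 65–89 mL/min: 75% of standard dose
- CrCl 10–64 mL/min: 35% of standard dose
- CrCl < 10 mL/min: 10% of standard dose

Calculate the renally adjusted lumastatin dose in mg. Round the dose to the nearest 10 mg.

CrCl = (140 − 73) × 91 / (72 × 3.8) × 0.85 = 6097.0 / 273.60 × 0.85 ≈ 18.9 mL/min
CrCl ≈ 19 mL/min → bracket 10–64 mL/min.
35% of 1200 mg = 420 mg

420 mg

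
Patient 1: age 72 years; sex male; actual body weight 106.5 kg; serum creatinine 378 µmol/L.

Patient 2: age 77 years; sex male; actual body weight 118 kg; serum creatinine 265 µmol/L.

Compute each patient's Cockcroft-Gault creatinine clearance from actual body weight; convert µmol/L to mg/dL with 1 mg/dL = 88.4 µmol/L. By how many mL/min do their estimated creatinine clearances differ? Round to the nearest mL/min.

Patient 1: SCr = 378 / 88.4 = 4.276 mg/dL
Patient 1: CrCl = (140 − 72) × 106.5 / (72 × 4.276) = 7242.0 / 307.87 ≈ 23.5 mL/min
Patient 2: SCr = 265 / 88.4 = 2.998 mg/dL
Patient 2: CrCl = (140 − 77) × 118 / (72 × 2.998) = 7434.0 / 215.86 ≈ 34.4 mL/min
|23.5 − 34.4| = 10.9 mL/min

11 mL/min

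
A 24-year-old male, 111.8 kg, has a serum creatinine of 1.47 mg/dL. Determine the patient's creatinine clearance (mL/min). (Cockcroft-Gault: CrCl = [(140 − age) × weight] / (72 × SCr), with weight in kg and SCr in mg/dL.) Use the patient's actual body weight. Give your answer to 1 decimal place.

122.5 mL/min

CrCl = (140 − 24) × 111.8 / (72 × 1.47) = 12968.8 / 105.84 ≈ 122.5 mL/min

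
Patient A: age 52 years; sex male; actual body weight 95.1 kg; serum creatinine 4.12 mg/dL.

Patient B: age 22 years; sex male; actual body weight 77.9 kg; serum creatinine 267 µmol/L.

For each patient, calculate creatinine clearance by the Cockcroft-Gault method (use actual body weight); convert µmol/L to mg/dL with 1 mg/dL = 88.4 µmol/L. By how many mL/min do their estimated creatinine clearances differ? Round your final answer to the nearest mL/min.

Patient A: CrCl = (140 − 52) × 95.1 / (72 × 4.12) = 8368.8 / 296.64 ≈ 28.2 mL/min
Patient B: SCr = 267 / 88.4 = 3.02 mg/dL
Patient B: CrCl = (140 − 22) × 77.9 / (72 × 3.02) = 9192.2 / 217.44 ≈ 42.3 mL/min
|28.2 − 42.3| = 14.1 mL/min

14 mL/min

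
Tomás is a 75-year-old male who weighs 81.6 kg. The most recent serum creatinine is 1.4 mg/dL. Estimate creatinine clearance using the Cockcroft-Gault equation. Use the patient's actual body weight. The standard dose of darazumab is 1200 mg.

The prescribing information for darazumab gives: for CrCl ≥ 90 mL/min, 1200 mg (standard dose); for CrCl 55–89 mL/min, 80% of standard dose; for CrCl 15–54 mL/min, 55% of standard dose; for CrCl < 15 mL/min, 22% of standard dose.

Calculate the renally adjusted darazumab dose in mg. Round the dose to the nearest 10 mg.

CrCl = (140 − 75) × 81.6 / (72 × 1.4) = 5304.0 / 100.80 ≈ 52.6 mL/min
CrCl ≈ 53 mL/min → bracket 15–54 mL/min.
55% of 1200 mg = 660 mg

660 mg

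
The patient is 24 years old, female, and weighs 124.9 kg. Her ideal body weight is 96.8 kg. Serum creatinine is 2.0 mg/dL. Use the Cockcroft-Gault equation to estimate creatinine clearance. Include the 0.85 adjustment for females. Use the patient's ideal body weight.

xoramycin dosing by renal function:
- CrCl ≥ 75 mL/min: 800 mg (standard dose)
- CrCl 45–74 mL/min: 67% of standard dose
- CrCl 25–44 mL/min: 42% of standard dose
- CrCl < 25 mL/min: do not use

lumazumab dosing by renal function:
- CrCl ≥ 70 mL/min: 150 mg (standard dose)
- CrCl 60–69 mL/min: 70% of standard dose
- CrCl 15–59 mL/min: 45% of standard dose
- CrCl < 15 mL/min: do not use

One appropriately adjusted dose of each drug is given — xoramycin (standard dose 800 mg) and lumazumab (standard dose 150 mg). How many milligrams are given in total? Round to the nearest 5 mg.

640 mg

CrCl = (140 − 24) × 96.8 / (72 × 2) × 0.85 = 11228.8 / 144.00 × 0.85 ≈ 66.3 mL/min
CrCl ≈ 66 mL/min.
xoramycin: 45–74 mL/min → 67% of 800 mg = 536 mg.
lumazumab: 60–69 mL/min → 70% of 150 mg = 105 mg.
Total = 536 + 105 = 641 mg.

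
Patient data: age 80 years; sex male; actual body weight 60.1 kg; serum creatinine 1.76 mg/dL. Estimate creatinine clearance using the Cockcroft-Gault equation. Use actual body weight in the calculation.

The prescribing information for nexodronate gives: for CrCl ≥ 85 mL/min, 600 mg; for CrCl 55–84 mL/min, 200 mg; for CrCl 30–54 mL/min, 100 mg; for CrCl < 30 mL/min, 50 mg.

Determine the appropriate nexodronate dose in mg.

50 mg

CrCl = (140 − 80) × 60.1 / (72 × 1.76) = 3606.0 / 126.72 ≈ 28.5 mL/min
CrCl ≈ 28 mL/min → bracket < 30 mL/min.
Dose for this bracket: 50 mg.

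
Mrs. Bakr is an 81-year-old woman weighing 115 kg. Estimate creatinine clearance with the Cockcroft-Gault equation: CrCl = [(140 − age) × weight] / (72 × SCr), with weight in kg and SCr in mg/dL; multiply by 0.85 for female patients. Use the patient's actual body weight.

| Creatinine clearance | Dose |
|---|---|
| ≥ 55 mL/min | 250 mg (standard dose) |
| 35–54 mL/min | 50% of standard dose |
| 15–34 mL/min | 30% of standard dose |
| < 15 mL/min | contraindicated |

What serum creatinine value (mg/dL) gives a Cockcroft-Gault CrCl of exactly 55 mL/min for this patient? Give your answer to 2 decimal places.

Standard dose requires CrCl ≥ 55 mL/min.
Set (140 − 81) × 115 × 0.85 / (72 × SCr) = 55
SCr = (140 − 81) × 115 × 0.85 / (72 × 55) = 1.456 mg/dL

1.46 mg/dL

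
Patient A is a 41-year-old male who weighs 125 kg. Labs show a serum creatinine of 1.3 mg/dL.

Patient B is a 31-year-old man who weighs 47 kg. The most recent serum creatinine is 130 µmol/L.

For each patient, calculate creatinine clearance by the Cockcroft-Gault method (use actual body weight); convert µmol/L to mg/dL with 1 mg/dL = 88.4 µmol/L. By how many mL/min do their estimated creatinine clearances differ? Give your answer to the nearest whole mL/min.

Patient A: CrCl = (140 − 41) × 125 / (72 × 1.3) = 12375.0 / 93.60 ≈ 132.2 mL/min
Patient B: SCr = 130 / 88.4 = 1.471 mg/dL
Patient B: CrCl = (140 − 31) × 47 / (72 × 1.471) = 5123.0 / 105.91 ≈ 48.4 mL/min
|132.2 − 48.4| = 83.8 mL/min

84 mL/min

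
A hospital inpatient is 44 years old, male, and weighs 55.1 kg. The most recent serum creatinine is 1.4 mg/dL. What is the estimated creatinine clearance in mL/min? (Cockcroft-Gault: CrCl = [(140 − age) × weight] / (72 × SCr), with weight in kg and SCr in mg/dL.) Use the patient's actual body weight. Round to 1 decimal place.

52.5 mL/min

CrCl = (140 − 44) × 55.1 / (72 × 1.4) = 5289.6 / 100.80 ≈ 52.5 mL/min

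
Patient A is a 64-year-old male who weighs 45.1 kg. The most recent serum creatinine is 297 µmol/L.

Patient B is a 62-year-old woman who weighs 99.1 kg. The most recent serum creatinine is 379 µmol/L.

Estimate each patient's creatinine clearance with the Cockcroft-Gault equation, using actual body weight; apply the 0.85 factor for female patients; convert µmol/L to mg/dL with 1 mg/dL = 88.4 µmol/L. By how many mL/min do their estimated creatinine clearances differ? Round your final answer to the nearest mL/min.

Patient A: SCr = 297 / 88.4 = 3.36 mg/dL
Patient A: CrCl = (140 − 64) × 45.1 / (72 × 3.36) = 3427.6 / 241.92 ≈ 14.2 mL/min
Patient B: SCr = 379 / 88.4 = 4.287 mg/dL
Patient B: CrCl = (140 − 62) × 99.1 / (72 × 4.287) × 0.85 = 7729.8 / 308.66 × 0.85 ≈ 21.3 mL/min
|14.2 − 21.3| = 7.1 mL/min

7 mL/min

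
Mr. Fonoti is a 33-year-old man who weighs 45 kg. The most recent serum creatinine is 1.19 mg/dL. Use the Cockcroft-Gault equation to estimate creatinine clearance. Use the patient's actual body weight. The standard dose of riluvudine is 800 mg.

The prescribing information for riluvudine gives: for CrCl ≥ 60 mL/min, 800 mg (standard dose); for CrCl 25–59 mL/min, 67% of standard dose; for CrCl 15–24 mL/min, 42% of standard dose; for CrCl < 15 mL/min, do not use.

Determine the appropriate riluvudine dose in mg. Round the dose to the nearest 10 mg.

CrCl = (140 − 33) × 45 / (72 × 1.19) = 4815.0 / 85.68 ≈ 56.2 mL/min
CrCl ≈ 56 mL/min → bracket 25–59 mL/min.
67% of 800 mg = 536 mg → 540 mg

540 mg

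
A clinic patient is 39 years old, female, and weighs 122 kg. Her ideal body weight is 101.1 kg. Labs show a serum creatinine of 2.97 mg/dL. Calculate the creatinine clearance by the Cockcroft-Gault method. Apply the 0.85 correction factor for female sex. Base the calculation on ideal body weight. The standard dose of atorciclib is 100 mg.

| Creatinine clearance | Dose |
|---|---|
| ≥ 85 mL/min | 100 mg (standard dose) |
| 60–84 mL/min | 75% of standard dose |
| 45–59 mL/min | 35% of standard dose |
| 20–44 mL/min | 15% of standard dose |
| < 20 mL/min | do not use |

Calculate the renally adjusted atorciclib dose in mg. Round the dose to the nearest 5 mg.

15 mg

CrCl = (140 − 39) × 101.1 / (72 × 2.97) × 0.85 = 10211.1 / 213.84 × 0.85 ≈ 40.6 mL/min
CrCl ≈ 41 mL/min → bracket 20–44 mL/min.
15% of 100 mg = 15 mg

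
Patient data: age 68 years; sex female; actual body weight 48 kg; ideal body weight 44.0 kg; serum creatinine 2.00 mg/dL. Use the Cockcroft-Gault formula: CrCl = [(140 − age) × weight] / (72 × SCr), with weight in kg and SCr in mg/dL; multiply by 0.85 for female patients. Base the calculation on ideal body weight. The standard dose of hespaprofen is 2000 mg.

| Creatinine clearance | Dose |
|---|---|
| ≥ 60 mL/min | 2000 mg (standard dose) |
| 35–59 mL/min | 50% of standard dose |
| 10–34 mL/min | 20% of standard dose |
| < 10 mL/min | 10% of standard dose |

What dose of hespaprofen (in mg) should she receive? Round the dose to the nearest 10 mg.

400 mg

CrCl = (140 − 68) × 44 / (72 × 2) × 0.85 = 3168.0 / 144.00 × 0.85 ≈ 18.7 mL/min
CrCl ≈ 19 mL/min → bracket 10–34 mL/min.
20% of 2000 mg = 400 mg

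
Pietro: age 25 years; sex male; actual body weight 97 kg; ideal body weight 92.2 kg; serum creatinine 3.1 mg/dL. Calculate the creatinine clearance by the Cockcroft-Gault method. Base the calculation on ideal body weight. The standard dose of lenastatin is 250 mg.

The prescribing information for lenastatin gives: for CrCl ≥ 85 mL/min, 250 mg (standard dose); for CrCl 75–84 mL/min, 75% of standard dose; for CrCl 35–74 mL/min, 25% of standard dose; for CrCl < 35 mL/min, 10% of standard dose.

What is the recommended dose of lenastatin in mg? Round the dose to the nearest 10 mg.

CrCl = (140 − 25) × 92.2 / (72 × 3.1) = 10603.0 / 223.20 ≈ 47.5 mL/min
CrCl ≈ 48 mL/min → bracket 35–74 mL/min.
25% of 250 mg = 62.5 mg → 60 mg

60 mg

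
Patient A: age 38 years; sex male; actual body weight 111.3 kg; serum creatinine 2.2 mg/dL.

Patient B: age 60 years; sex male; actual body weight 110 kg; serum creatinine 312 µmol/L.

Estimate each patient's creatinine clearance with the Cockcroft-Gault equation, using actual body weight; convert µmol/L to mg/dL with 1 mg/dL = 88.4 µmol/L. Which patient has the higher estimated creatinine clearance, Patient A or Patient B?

Patient A

Patient A: CrCl = (140 − 38) × 111.3 / (72 × 2.2) = 11352.6 / 158.40 ≈ 71.7 mL/min
Patient B: SCr = 312 / 88.4 = 3.529 mg/dL
Patient B: CrCl = (140 − 60) × 110 / (72 × 3.529) = 8800.0 / 254.09 ≈ 34.6 mL/min
71.7 vs 34.6 mL/min → Patient A is higher.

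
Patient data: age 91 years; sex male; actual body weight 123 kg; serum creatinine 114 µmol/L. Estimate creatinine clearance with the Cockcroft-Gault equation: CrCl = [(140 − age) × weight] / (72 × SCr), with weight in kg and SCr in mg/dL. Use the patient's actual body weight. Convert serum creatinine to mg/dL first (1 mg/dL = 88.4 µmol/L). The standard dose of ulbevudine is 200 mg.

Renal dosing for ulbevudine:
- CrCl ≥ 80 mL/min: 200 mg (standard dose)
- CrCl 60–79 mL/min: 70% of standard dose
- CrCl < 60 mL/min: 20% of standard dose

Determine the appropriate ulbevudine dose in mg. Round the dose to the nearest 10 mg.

140 mg

SCr = 114 / 88.4 = 1.29 mg/dL
CrCl = (140 − 91) × 123 / (72 × 1.29) = 6027.0 / 92.88 ≈ 64.9 mL/min
CrCl ≈ 65 mL/min → bracket 60–79 mL/min.
70% of 200 mg = 140 mg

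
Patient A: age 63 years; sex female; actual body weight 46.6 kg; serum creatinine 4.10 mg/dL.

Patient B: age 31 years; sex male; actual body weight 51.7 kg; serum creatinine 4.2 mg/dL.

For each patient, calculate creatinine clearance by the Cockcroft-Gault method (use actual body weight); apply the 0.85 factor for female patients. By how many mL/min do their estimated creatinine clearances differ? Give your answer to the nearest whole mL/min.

Patient A: CrCl = (140 − 63) × 46.6 / (72 × 4.1) × 0.85 = 3588.2 / 295.20 × 0.85 ≈ 10.3 mL/min
Patient B: CrCl = (140 − 31) × 51.7 / (72 × 4.2) = 5635.3 / 302.40 ≈ 18.6 mL/min
|10.3 − 18.6| = 8.3 mL/min

8 mL/min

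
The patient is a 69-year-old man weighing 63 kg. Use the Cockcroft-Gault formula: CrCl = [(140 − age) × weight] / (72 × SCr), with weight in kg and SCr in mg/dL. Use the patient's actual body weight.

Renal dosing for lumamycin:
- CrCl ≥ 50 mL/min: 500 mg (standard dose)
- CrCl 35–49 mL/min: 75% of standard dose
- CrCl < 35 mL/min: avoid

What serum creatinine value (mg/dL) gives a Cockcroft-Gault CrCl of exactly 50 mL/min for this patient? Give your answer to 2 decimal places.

Standard dose requires CrCl ≥ 50 mL/min.
Set (140 − 69) × 63 / (72 × SCr) = 50
SCr = (140 − 69) × 63 / (72 × 50) = 1.242 mg/dL

1.24 mg/dL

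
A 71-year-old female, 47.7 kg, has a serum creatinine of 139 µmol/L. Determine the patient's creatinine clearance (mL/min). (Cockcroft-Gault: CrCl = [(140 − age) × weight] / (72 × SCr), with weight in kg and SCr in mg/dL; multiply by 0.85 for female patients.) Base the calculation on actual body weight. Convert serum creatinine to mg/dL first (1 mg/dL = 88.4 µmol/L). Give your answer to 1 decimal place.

SCr = 139 / 88.4 = 1.572 mg/dL
CrCl = (140 − 71) × 47.7 / (72 × 1.572) × 0.85 = 3291.3 / 113.18 × 0.85 ≈ 24.7 mL/min

24.7 mL/min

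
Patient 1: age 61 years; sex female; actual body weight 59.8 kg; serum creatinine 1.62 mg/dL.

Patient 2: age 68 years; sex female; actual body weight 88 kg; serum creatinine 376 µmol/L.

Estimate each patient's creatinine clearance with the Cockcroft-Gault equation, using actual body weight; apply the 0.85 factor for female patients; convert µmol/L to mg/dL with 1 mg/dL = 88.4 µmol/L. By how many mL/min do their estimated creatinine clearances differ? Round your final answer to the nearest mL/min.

17 mL/min

Patient 1: CrCl = (140 − 61) × 59.8 / (72 × 1.62) × 0.85 = 4724.2 / 116.64 × 0.85 ≈ 34.4 mL/min
Patient 2: SCr = 376 / 88.4 = 4.253 mg/dL
Patient 2: CrCl = (140 − 68) × 88 / (72 × 4.253) × 0.85 = 6336.0 / 306.22 × 0.85 ≈ 17.6 mL/min
|34.4 − 17.6| = 16.8 mL/min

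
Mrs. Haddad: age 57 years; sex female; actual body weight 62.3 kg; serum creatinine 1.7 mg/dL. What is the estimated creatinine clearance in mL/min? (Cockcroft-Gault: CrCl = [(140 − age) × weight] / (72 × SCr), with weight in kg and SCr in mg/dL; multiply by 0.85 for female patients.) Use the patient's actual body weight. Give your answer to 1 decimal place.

CrCl = (140 − 57) × 62.3 / (72 × 1.7) × 0.85 = 5170.9 / 122.40 × 0.85 ≈ 35.9 mL/min

35.9 mL/min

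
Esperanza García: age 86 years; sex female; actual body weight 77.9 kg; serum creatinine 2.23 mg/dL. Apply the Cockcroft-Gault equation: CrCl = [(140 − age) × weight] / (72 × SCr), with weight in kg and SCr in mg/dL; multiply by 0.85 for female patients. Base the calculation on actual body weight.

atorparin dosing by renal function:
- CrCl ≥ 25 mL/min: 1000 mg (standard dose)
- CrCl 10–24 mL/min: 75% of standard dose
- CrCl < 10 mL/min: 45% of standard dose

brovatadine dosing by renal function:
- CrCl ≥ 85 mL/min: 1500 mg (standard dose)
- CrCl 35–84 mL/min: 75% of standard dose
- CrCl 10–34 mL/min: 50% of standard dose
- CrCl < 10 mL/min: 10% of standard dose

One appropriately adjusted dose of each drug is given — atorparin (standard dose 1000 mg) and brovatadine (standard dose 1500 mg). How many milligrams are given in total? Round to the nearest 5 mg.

CrCl = (140 − 86) × 77.9 / (72 × 2.23) × 0.85 = 4206.6 / 160.56 × 0.85 ≈ 22.3 mL/min
CrCl ≈ 22 mL/min.
atorparin: 10–24 mL/min → 75% of 1000 mg = 750 mg.
brovatadine: 10–34 mL/min → 50% of 1500 mg = 750 mg.
Total = 750 + 750 = 1500 mg.

1500 mg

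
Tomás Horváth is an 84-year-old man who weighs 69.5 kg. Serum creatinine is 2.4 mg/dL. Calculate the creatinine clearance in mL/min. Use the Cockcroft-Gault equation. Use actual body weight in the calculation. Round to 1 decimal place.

CrCl = (140 − 84) × 69.5 / (72 × 2.4) = 3892.0 / 172.80 ≈ 22.5 mL/min

22.5 mL/min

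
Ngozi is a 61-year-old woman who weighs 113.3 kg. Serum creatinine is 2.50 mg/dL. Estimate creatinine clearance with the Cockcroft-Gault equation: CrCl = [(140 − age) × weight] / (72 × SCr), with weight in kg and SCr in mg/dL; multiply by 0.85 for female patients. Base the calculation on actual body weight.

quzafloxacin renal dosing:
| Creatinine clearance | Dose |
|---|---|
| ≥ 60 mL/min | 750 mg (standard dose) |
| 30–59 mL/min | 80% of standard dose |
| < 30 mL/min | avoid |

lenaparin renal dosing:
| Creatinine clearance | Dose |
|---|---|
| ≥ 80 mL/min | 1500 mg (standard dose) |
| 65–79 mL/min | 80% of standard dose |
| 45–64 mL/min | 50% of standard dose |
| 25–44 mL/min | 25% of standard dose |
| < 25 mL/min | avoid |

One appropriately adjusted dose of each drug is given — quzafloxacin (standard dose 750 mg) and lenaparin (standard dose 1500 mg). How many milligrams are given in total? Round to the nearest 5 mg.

975 mg

CrCl = (140 − 61) × 113.3 / (72 × 2.5) × 0.85 = 8950.7 / 180.00 × 0.85 ≈ 42.3 mL/min
CrCl ≈ 42 mL/min.
quzafloxacin: 30–59 mL/min → 80% of 750 mg = 600 mg.
lenaparin: 25–44 mL/min → 25% of 1500 mg = 375 mg.
Total = 600 + 375 = 975 mg.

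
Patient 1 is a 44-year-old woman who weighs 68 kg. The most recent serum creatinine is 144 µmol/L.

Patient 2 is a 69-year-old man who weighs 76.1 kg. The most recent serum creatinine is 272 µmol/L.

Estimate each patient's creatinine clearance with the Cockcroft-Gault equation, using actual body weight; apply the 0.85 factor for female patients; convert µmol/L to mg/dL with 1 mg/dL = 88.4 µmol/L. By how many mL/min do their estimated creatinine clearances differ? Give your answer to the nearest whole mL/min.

23 mL/min

Patient 1: SCr = 144 / 88.4 = 1.629 mg/dL
Patient 1: CrCl = (140 − 44) × 68 / (72 × 1.629) × 0.85 = 6528.0 / 117.29 × 0.85 ≈ 47.3 mL/min
Patient 2: SCr = 272 / 88.4 = 3.077 mg/dL
Patient 2: CrCl = (140 − 69) × 76.1 / (72 × 3.077) = 5403.1 / 221.54 ≈ 24.4 mL/min
|47.3 − 24.4| = 22.9 mL/min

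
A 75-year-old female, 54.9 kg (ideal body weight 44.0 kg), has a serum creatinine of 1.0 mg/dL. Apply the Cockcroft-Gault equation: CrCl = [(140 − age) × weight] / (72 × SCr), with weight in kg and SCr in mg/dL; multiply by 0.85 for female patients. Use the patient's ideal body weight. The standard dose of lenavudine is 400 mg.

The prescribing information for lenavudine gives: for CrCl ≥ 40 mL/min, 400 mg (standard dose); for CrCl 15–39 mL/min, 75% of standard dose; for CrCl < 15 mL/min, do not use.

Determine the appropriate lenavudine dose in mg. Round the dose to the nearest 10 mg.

CrCl = (140 − 75) × 44 / (72 × 1) × 0.85 = 2860.0 / 72.00 × 0.85 ≈ 33.8 mL/min
CrCl ≈ 34 mL/min → bracket 15–39 mL/min.
75% of 400 mg = 300 mg

300 mg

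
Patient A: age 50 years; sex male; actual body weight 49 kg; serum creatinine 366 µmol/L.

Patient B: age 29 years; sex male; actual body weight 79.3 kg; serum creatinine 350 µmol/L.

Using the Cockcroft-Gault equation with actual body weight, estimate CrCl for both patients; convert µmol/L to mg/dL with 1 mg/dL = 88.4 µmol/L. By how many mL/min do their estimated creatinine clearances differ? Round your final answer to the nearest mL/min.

Patient A: SCr = 366 / 88.4 = 4.14 mg/dL
Patient A: CrCl = (140 − 50) × 49 / (72 × 4.14) = 4410.0 / 298.08 ≈ 14.8 mL/min
Patient B: SCr = 350 / 88.4 = 3.959 mg/dL
Patient B: CrCl = (140 − 29) × 79.3 / (72 × 3.959) = 8802.3 / 285.05 ≈ 30.9 mL/min
|14.8 − 30.9| = 16.1 mL/min

16 mL/min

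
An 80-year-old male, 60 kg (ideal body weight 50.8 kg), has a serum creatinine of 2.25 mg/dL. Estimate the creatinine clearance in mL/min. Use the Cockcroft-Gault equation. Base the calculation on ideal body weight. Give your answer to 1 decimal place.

18.8 mL/min

CrCl = (140 − 80) × 50.8 / (72 × 2.25) = 3048.0 / 162.00 ≈ 18.8 mL/min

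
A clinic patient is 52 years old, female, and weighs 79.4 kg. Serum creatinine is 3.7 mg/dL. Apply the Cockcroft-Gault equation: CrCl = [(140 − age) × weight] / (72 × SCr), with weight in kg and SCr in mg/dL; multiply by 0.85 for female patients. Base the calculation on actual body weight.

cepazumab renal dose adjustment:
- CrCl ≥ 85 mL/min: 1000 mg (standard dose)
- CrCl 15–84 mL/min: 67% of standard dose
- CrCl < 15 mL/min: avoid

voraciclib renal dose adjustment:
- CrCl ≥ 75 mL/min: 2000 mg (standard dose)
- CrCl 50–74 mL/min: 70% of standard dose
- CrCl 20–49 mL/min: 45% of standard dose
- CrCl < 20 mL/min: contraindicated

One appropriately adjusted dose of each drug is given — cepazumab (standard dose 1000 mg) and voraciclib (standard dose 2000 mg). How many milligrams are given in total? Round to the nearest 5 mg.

CrCl = (140 − 52) × 79.4 / (72 × 3.7) × 0.85 = 6987.2 / 266.40 × 0.85 ≈ 22.3 mL/min
CrCl ≈ 22 mL/min.
cepazumab: 15–84 mL/min → 67% of 1000 mg = 670 mg.
voraciclib: 20–49 mL/min → 45% of 2000 mg = 900 mg.
Total = 670 + 900 = 1570 mg.

1570 mg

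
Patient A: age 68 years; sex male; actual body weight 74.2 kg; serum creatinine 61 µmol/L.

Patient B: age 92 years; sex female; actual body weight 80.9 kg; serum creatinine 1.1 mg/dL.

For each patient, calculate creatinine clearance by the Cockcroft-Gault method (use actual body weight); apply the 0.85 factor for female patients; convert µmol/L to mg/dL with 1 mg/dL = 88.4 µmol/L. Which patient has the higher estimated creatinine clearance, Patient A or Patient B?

Patient A

Patient A: SCr = 61 / 88.4 = 0.69 mg/dL
Patient A: CrCl = (140 − 68) × 74.2 / (72 × 0.69) = 5342.4 / 49.68 ≈ 107.5 mL/min
Patient B: CrCl = (140 − 92) × 80.9 / (72 × 1.1) × 0.85 = 3883.2 / 79.20 × 0.85 ≈ 41.7 mL/min
107.5 vs 41.7 mL/min → Patient A is higher.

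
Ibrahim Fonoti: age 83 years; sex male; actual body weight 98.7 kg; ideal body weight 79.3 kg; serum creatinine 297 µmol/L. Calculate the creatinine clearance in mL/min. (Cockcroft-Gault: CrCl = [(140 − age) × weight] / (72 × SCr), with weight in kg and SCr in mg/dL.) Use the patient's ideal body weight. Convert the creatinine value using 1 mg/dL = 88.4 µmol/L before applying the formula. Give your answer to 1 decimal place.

18.7 mL/min

SCr = 297 / 88.4 = 3.36 mg/dL
CrCl = (140 − 83) × 79.3 / (72 × 3.36) = 4520.1 / 241.92 ≈ 18.7 mL/min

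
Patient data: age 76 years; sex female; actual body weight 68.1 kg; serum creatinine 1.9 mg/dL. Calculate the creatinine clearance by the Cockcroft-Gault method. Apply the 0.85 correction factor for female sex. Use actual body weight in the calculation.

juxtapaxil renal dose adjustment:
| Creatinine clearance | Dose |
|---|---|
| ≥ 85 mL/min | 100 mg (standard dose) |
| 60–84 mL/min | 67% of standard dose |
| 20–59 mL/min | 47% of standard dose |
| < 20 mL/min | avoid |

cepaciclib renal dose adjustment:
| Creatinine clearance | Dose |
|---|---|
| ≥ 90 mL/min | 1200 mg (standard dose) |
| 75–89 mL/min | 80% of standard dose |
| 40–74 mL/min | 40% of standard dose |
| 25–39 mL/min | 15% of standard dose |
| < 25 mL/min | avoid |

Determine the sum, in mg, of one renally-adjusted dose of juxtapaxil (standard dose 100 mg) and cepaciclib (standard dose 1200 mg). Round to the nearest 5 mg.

CrCl = (140 − 76) × 68.1 / (72 × 1.9) × 0.85 = 4358.4 / 136.80 × 0.85 ≈ 27.1 mL/min
CrCl ≈ 27 mL/min.
juxtapaxil: 20–59 mL/min → 47% of 100 mg = 47 mg.
cepaciclib: 25–39 mL/min → 15% of 1200 mg = 180 mg.
Total = 47 + 180 = 227 mg.

225 mg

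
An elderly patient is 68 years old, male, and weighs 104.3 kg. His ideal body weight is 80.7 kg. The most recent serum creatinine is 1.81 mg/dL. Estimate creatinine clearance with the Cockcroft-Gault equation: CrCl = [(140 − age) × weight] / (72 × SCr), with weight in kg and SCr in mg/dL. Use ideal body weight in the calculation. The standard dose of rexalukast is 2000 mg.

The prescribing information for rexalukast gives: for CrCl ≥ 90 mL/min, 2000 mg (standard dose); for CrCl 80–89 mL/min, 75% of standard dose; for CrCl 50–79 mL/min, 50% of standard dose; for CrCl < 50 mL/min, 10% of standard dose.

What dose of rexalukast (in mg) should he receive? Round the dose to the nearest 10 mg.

CrCl = (140 − 68) × 80.7 / (72 × 1.81) = 5810.4 / 130.32 ≈ 44.6 mL/min
CrCl ≈ 45 mL/min → bracket < 50 mL/min.
10% of 2000 mg = 200 mg

200 mg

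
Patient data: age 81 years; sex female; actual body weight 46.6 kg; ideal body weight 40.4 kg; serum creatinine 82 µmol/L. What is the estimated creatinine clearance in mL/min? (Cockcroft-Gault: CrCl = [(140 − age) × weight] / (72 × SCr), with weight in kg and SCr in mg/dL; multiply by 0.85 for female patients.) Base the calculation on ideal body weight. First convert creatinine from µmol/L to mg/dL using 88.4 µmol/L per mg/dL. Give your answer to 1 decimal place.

30.3 mL/min

SCr = 82 / 88.4 = 0.928 mg/dL
CrCl = (140 − 81) × 40.4 / (72 × 0.928) × 0.85 = 2383.6 / 66.82 × 0.85 ≈ 30.3 mL/min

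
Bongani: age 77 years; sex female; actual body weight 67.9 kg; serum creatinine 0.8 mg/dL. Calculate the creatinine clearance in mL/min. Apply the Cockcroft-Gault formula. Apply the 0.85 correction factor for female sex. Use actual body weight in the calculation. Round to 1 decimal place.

CrCl = (140 − 77) × 67.9 / (72 × 0.8) × 0.85 = 4277.7 / 57.60 × 0.85 ≈ 63.1 mL/min

63.1 mL/min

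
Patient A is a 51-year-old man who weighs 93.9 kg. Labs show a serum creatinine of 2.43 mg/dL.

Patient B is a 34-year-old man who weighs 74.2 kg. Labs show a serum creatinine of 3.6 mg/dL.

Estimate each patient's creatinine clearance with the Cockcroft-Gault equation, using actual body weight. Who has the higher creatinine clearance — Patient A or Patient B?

Patient A: CrCl = (140 − 51) × 93.9 / (72 × 2.43) = 8357.1 / 174.96 ≈ 47.8 mL/min
Patient B: CrCl = (140 − 34) × 74.2 / (72 × 3.6) = 7865.2 / 259.20 ≈ 30.3 mL/min
47.8 vs 30.3 mL/min → Patient A is higher.

Patient A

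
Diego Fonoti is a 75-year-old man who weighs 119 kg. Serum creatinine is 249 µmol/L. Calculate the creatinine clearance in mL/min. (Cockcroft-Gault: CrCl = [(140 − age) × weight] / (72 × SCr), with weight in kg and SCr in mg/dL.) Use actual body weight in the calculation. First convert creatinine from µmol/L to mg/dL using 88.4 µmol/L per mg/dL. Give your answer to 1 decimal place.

SCr = 249 / 88.4 = 2.817 mg/dL
CrCl = (140 − 75) × 119 / (72 × 2.817) = 7735.0 / 202.82 ≈ 38.1 mL/min

38.1 mL/min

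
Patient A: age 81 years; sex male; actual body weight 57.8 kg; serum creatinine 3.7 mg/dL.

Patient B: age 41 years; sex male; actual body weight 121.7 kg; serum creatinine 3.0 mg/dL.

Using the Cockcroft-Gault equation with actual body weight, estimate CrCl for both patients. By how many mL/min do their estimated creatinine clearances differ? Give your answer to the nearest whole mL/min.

Patient A: CrCl = (140 − 81) × 57.8 / (72 × 3.7) = 3410.2 / 266.40 ≈ 12.8 mL/min
Patient B: CrCl = (140 − 41) × 121.7 / (72 × 3) = 12048.3 / 216.00 ≈ 55.8 mL/min
|12.8 − 55.8| = 43.0 mL/min

43 mL/min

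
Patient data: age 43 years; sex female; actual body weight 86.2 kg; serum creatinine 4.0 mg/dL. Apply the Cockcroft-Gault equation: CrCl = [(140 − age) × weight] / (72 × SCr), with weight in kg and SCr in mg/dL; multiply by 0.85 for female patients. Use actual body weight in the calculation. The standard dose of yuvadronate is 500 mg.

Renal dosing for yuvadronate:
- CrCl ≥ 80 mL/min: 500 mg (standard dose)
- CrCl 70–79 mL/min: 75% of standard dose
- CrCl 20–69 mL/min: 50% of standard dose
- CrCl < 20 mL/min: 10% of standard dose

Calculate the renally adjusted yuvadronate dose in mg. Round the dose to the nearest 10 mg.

CrCl = (140 − 43) × 86.2 / (72 × 4) × 0.85 = 8361.4 / 288.00 × 0.85 ≈ 24.7 mL/min
CrCl ≈ 25 mL/min → bracket 20–69 mL/min.
50% of 500 mg = 250 mg

250 mg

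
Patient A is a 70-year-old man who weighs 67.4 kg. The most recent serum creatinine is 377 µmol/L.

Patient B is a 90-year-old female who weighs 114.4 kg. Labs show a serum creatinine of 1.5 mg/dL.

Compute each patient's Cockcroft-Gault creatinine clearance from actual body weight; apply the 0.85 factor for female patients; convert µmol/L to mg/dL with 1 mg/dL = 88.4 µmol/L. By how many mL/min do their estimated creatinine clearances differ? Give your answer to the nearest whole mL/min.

Patient A: SCr = 377 / 88.4 = 4.265 mg/dL
Patient A: CrCl = (140 − 70) × 67.4 / (72 × 4.265) = 4718.0 / 307.08 ≈ 15.4 mL/min
Patient B: CrCl = (140 − 90) × 114.4 / (72 × 1.5) × 0.85 = 5720.0 / 108.00 × 0.85 ≈ 45.0 mL/min
|15.4 − 45.0| = 29.6 mL/min

30 mL/min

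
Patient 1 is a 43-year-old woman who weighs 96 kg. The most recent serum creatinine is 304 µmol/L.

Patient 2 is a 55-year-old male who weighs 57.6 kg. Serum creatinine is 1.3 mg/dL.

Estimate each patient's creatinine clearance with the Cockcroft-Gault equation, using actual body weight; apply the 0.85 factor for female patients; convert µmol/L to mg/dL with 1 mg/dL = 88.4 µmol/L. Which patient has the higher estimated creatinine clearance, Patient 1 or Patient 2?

Patient 1: SCr = 304 / 88.4 = 3.439 mg/dL
Patient 1: CrCl = (140 − 43) × 96 / (72 × 3.439) × 0.85 = 9312.0 / 247.61 × 0.85 ≈ 32.0 mL/min
Patient 2: CrCl = (140 − 55) × 57.6 / (72 × 1.3) = 4896.0 / 93.60 ≈ 52.3 mL/min
32.0 vs 52.3 mL/min → Patient 2 is higher.

Patient 2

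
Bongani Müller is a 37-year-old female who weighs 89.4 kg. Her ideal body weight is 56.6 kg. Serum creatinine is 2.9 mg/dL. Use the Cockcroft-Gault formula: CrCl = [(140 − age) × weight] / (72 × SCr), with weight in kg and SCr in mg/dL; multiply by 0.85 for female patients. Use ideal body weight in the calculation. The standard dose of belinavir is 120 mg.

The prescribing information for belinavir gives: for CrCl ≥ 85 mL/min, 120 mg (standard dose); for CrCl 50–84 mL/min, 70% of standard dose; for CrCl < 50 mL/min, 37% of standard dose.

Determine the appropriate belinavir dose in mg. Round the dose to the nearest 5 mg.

CrCl = (140 − 37) × 56.6 / (72 × 2.9) × 0.85 = 5829.8 / 208.80 × 0.85 ≈ 23.7 mL/min
CrCl ≈ 24 mL/min → bracket < 50 mL/min.
37% of 120 mg = 44.4 mg → 45 mg

45 mg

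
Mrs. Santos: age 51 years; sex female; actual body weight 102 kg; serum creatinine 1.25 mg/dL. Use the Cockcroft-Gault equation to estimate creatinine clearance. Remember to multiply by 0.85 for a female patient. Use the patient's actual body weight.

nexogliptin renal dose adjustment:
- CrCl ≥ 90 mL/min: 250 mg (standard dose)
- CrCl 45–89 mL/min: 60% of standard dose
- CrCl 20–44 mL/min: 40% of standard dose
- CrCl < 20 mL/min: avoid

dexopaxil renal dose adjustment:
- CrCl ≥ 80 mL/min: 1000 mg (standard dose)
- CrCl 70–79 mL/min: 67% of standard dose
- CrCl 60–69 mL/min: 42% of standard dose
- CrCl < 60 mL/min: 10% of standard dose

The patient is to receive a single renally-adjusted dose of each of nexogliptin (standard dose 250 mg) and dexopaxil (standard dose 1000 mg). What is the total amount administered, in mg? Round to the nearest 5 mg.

1150 mg

CrCl = (140 − 51) × 102 / (72 × 1.25) × 0.85 = 9078.0 / 90.00 × 0.85 ≈ 85.7 mL/min
CrCl ≈ 86 mL/min.
nexogliptin: 45–89 mL/min → 60% of 250 mg = 150 mg.
dexopaxil: ≥ 80 mL/min → 100% of 1000 mg = 1000 mg.
Total = 150 + 1000 = 1150 mg.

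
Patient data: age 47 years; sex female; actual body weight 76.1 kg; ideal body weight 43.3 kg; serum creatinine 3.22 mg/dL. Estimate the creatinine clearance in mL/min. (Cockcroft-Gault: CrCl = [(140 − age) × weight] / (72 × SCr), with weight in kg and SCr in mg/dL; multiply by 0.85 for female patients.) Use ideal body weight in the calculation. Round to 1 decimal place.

CrCl = (140 − 47) × 43.3 / (72 × 3.22) × 0.85 = 4026.9 / 231.84 × 0.85 ≈ 14.8 mL/min

14.8 mL/min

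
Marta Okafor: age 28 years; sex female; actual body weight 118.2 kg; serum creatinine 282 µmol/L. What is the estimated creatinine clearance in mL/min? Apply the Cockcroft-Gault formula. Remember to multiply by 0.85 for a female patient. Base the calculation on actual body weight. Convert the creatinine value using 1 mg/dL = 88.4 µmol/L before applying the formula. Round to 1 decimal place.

SCr = 282 / 88.4 = 3.19 mg/dL
CrCl = (140 − 28) × 118.2 / (72 × 3.19) × 0.85 = 13238.4 / 229.68 × 0.85 ≈ 49.0 mL/min

49.0 mL/min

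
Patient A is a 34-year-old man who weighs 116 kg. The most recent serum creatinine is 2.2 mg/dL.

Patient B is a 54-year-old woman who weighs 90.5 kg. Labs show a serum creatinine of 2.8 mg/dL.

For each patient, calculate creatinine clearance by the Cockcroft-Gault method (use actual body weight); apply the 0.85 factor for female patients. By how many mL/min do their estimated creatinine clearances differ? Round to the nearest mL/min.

Patient A: CrCl = (140 − 34) × 116 / (72 × 2.2) = 12296.0 / 158.40 ≈ 77.6 mL/min
Patient B: CrCl = (140 − 54) × 90.5 / (72 × 2.8) × 0.85 = 7783.0 / 201.60 × 0.85 ≈ 32.8 mL/min
|77.6 − 32.8| = 44.8 mL/min

45 mL/min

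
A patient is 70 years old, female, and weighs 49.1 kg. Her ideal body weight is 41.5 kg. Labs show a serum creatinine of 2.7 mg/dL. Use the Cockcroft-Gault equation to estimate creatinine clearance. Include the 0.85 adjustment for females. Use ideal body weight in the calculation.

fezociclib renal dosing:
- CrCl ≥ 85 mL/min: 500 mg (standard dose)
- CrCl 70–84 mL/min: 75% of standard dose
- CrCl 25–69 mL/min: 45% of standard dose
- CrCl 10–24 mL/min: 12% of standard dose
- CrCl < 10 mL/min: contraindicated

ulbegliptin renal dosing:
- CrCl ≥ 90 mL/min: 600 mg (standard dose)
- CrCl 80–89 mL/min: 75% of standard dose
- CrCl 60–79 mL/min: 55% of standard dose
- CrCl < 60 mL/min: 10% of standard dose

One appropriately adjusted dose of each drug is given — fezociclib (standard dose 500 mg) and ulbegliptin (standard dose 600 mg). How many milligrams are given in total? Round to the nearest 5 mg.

120 mg

CrCl = (140 − 70) × 41.5 / (72 × 2.7) × 0.85 = 2905.0 / 194.40 × 0.85 ≈ 12.7 mL/min
CrCl ≈ 13 mL/min.
fezociclib: 10–24 mL/min → 12% of 500 mg = 60 mg.
ulbegliptin: < 60 mL/min → 10% of 600 mg = 60 mg.
Total = 60 + 60 = 120 mg.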